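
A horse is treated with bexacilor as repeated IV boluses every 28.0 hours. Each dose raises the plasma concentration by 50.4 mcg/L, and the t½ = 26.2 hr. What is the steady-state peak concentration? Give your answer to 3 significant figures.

96.3 mcg/L

k = ln 2 / 26.2 = 0.02646 hr⁻¹
Fraction remaining after one interval: e^(−kτ) = e^(−0.02646 × 28.0) = 0.4767
R = 1 / (1 − 0.4767) = 1.911
Css,max = 50.4 × 1.911 ≈ 96.3 mcg/L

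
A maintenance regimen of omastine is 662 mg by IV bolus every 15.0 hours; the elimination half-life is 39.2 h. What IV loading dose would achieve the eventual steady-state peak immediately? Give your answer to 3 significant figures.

2840 mg

k = ln 2 / 39.2 = 0.01768 h⁻¹
Accumulation ratio R = 1 / (1 − e^(−kτ)) = 1 / (1 − e^(−0.01768×15.0)) = 1 / (1 − 0.7670) = 4.292
Loading dose = maintenance dose × R = 662 × 4.292 ≈ 2840 mg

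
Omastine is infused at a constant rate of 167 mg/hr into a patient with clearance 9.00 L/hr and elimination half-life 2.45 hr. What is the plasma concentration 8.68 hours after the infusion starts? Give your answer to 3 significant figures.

17.0 µg/mL

Css = rate / CL = 167 / 9.00 = 18.56 µg/mL
k = ln 2 / 2.45 = 0.2829 hr⁻¹
C(t) = Css (1 − e^(−kt)) = 18.56 × (1 − e^(−2.456)) = 18.56 × 0.9142 ≈ 17.0 µg/mL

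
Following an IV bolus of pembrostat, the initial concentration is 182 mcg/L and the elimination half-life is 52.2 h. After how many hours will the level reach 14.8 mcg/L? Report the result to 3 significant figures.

k = ln 2 / 52.2 = 0.01328 h⁻¹
C(t) = C₀ e^(−kt)  ⇒  t = ln(C₀/C) / k
t = ln(182/14.8) / 0.01328 = 2.509 / 0.01328 ≈ 189 hours

189 hours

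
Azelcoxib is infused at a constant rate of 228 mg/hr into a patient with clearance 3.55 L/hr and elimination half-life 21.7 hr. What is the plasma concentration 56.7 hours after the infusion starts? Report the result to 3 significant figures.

Css = rate / CL = 228 / 3.55 = 64.23 mg/L
k = ln 2 / 21.7 = 0.03194 hr⁻¹
C(t) = Css (1 − e^(−kt)) = 64.23 × (1 − e^(−1.811)) = 64.23 × 0.8365 ≈ 53.7 mg/L

53.7 mg/L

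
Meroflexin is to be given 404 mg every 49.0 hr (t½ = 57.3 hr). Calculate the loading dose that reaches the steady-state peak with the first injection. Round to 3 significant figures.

903 mg

k = ln 2 / 57.3 = 0.01210 hr⁻¹
Accumulation ratio R = 1 / (1 − e^(−kτ)) = 1 / (1 − e^(−0.01210×49.0)) = 1 / (1 − 0.5528) = 2.236
Loading dose = maintenance dose × R = 404 × 2.236 ≈ 903 mg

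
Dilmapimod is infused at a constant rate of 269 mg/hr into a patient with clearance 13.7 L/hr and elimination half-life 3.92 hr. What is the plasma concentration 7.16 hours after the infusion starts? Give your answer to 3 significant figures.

Css = rate / CL = 269 / 13.7 = 19.64 mg/L
k = ln 2 / 3.92 = 0.1768 hr⁻¹
C(t) = Css (1 − e^(−kt)) = 19.64 × (1 − e^(−1.266)) = 19.64 × 0.7181 ≈ 14.1 mg/L

14.1 mg/L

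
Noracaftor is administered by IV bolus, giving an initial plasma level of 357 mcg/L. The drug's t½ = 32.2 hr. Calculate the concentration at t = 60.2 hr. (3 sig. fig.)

97.7 mcg/L

k = ln 2 / 32.2 = 0.02153 hr⁻¹
C(t) = C₀ e^(−kt) = 357 × e^(−0.02153 × 60.2) = 357 × e^(−1.296) = 357 × 0.2737 ≈ 97.7 mcg/L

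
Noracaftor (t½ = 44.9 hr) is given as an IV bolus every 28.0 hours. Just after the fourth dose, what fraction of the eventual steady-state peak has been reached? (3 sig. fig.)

k = ln 2 / 44.9 = 0.01544 hr⁻¹
f_n = 1 − e^(−nkτ) = 1 − e^(−4 × 0.01544 × 28.0) = 1 − e^(−1.729) = 1 − 0.1775 ≈ 0.823

0.823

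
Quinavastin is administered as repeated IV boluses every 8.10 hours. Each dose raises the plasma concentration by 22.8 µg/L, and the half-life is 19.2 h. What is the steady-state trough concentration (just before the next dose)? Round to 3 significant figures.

k = ln 2 / 19.2 = 0.03610 h⁻¹
Fraction remaining after one interval: e^(−kτ) = e^(−0.03610 × 8.10) = 0.7465
R = 1 / (1 − 0.7465) = 3.944
Css,max = 22.8 × 3.944 = 89.92 µg/L
Css,min = Css,max × e^(−kτ) = 89.92 × 0.7465 ≈ 67.1 µg/L

67.1 µg/L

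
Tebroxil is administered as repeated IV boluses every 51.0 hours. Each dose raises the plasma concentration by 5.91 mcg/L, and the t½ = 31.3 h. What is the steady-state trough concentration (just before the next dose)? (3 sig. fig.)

2.82 mcg/L

k = ln 2 / 31.3 = 0.02215 h⁻¹
Fraction remaining after one interval: e^(−kτ) = e^(−0.02215 × 51.0) = 0.3232
R = 1 / (1 − 0.3232) = 1.478
Css,max = 5.91 × 1.478 = 8.733 mcg/L
Css,min = Css,max × e^(−kτ) = 8.733 × 0.3232 ≈ 2.82 mcg/L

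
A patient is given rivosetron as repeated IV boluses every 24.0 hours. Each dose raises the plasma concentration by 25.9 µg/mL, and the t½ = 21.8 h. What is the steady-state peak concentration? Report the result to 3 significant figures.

k = ln 2 / 21.8 = 0.03180 h⁻¹
Fraction remaining after one interval: e^(−kτ) = e^(−0.03180 × 24.0) = 0.4662
R = 1 / (1 − 0.4662) = 1.873
Css,max = 25.9 × 1.873 ≈ 48.5 µg/mL

48.5 µg/mL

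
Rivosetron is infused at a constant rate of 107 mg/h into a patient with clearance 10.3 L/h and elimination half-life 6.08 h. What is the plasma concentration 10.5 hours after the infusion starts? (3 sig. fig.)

Css = rate / CL = 107 / 10.3 = 10.39 mg/L
k = ln 2 / 6.08 = 0.1140 h⁻¹
C(t) = Css (1 − e^(−kt)) = 10.39 × (1 − e^(−1.197)) = 10.39 × 0.6979 ≈ 7.25 mg/L

7.25 mg/L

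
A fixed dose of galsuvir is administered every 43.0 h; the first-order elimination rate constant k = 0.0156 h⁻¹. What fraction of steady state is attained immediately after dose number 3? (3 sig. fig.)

0.866

f_n = 1 − e^(−nkτ) = 1 − e^(−3 × 0.01560 × 43.0) = 1 − e^(−2.012) = 1 − 0.1337 ≈ 0.866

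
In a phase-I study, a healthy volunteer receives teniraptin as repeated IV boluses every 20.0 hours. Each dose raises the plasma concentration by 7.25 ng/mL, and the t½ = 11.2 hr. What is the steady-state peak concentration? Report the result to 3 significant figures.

k = ln 2 / 11.2 = 0.06189 hr⁻¹
Fraction remaining after one interval: e^(−kτ) = e^(−0.06189 × 20.0) = 0.2900
R = 1 / (1 − 0.2900) = 1.409
Css,max = 7.25 × 1.409 ≈ 10.2 ng/mL

10.2 ng/mL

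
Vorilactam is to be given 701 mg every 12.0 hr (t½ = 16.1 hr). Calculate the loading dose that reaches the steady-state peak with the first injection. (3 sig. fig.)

k = ln 2 / 16.1 = 0.04305 hr⁻¹
Accumulation ratio R = 1 / (1 − e^(−kτ)) = 1 / (1 − e^(−0.04305×12.0)) = 1 / (1 − 0.5965) = 2.478
Loading dose = maintenance dose × R = 701 × 2.478 ≈ 1740 mg

1740 mg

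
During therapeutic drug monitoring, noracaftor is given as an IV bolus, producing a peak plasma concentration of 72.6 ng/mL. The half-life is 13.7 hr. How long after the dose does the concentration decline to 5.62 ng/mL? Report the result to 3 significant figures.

50.6 hours

k = ln 2 / 13.7 = 0.05059 hr⁻¹
C(t) = C₀ e^(−kt)  ⇒  t = ln(C₀/C) / k
t = ln(72.6/5.62) / 0.05059 = 2.559 / 0.05059 ≈ 50.6 hours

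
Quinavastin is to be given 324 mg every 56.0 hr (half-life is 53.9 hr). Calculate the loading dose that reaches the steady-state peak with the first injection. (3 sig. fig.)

631 mg

k = ln 2 / 53.9 = 0.01286 hr⁻¹
Accumulation ratio R = 1 / (1 − e^(−kτ)) = 1 / (1 − e^(−0.01286×56.0)) = 1 / (1 − 0.4867) = 1.948
Loading dose = maintenance dose × R = 324 × 1.948 ≈ 631 mg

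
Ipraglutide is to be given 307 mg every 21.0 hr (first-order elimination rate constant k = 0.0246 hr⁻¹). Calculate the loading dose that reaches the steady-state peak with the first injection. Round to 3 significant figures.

761 mg

Accumulation ratio R = 1 / (1 − e^(−kτ)) = 1 / (1 − e^(−0.02460×21.0)) = 1 / (1 − 0.5965) = 2.479
Loading dose = maintenance dose × R = 307 × 2.479 ≈ 761 mg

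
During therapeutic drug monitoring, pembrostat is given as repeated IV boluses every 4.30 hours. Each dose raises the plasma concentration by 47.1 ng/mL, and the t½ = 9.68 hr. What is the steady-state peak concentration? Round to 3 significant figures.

178 ng/mL

k = ln 2 / 9.68 = 0.07161 hr⁻¹
Fraction remaining after one interval: e^(−kτ) = e^(−0.07161 × 4.30) = 0.7350
R = 1 / (1 − 0.7350) = 3.773
Css,max = 47.1 × 3.773 ≈ 178 ng/mL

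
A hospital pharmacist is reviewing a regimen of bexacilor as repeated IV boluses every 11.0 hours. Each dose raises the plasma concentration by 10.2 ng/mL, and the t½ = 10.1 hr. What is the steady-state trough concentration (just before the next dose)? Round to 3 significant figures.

k = ln 2 / 10.1 = 0.06863 hr⁻¹
Fraction remaining after one interval: e^(−kτ) = e^(−0.06863 × 11.0) = 0.4701
R = 1 / (1 − 0.4701) = 1.887
Css,max = 10.2 × 1.887 = 19.25 ng/mL
Css,min = Css,max × e^(−kτ) = 19.25 × 0.4701 ≈ 9.05 ng/mL

9.05 ng/mL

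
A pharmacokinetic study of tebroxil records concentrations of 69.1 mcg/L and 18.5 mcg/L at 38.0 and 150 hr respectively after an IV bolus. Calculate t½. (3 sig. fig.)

58.9 hours

k = ln(C₁/C₂) / (t₂ − t₁) = ln(69.1/18.5) / (150 − 38.0)
  = 1.318 / 112.0 = 0.01177 hr⁻¹
t½ = ln 2 / k = ln 2 / 0.01177 ≈ 58.9 hours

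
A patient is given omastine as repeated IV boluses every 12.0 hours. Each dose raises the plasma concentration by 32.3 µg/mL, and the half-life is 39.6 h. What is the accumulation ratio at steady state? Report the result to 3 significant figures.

k = ln 2 / 39.6 = 0.01750 h⁻¹
Fraction remaining after one interval: e^(−kτ) = e^(−0.01750 × 12.0) = 0.8105
R = 1 / (1 − 0.8105) = 1 / 0.1895 ≈ 5.28

5.28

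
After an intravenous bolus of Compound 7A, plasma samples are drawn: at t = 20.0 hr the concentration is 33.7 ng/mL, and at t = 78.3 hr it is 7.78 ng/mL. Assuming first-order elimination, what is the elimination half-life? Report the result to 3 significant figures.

k = ln(C₁/C₂) / (t₂ − t₁) = ln(33.7/7.78) / (78.3 − 20.0)
  = 1.466 / 58.30 = 0.02514 hr⁻¹
t½ = ln 2 / k = ln 2 / 0.02514 ≈ 27.6 hours

27.6 hours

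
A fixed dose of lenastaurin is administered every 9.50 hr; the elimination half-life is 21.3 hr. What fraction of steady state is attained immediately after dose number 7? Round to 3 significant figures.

k = ln 2 / 21.3 = 0.03254 hr⁻¹
f_n = 1 − e^(−nkτ) = 1 − e^(−7 × 0.03254 × 9.50) = 1 − e^(−2.164) = 1 − 0.1149 ≈ 0.885

0.885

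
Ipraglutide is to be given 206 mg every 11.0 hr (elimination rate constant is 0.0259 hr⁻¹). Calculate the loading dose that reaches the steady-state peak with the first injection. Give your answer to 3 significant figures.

Accumulation ratio R = 1 / (1 − e^(−kτ)) = 1 / (1 − e^(−0.02590×11.0)) = 1 / (1 − 0.7521) = 4.034
Loading dose = maintenance dose × R = 206 × 4.034 ≈ 831 mg

831 mg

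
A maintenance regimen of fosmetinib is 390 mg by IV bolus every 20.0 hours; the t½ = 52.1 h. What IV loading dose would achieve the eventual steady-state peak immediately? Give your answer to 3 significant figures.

1670 mg

k = ln 2 / 52.1 = 0.01330 h⁻¹
Accumulation ratio R = 1 / (1 − e^(−kτ)) = 1 / (1 − e^(−0.01330×20.0)) = 1 / (1 − 0.7664) = 4.280
Loading dose = maintenance dose × R = 390 × 4.280 ≈ 1670 mg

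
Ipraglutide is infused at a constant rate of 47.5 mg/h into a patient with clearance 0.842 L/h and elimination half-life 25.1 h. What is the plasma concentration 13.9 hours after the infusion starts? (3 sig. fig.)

18.0 mg/L

Css = rate / CL = 47.5 / 0.842 = 56.41 mg/L
k = ln 2 / 25.1 = 0.02762 h⁻¹
C(t) = Css (1 − e^(−kt)) = 56.41 × (1 − e^(−0.3839)) = 56.41 × 0.3188 ≈ 18.0 mg/L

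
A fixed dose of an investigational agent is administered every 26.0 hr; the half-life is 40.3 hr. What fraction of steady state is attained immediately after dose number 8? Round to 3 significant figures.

k = ln 2 / 40.3 = 0.01720 hr⁻¹
f_n = 1 − e^(−nkτ) = 1 − e^(−8 × 0.01720 × 26.0) = 1 − e^(−3.578) = 1 − 0.02794 ≈ 0.972

0.972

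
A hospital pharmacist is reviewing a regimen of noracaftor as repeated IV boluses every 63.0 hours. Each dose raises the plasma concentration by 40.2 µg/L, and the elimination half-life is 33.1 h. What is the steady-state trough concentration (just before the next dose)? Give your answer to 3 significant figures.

14.7 µg/L

k = ln 2 / 33.1 = 0.02094 h⁻¹
Fraction remaining after one interval: e^(−kτ) = e^(−0.02094 × 63.0) = 0.2673
R = 1 / (1 − 0.2673) = 1.365
Css,max = 40.2 × 1.365 = 54.87 µg/L
Css,min = Css,max × e^(−kτ) = 54.87 × 0.2673 ≈ 14.7 µg/L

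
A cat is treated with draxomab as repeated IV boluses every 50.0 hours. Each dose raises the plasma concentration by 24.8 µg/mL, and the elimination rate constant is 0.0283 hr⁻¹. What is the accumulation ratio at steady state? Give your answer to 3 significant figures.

1.32

Fraction remaining after one interval: e^(−kτ) = e^(−0.02830 × 50.0) = 0.2429
R = 1 / (1 − 0.2429) = 1 / 0.7571 ≈ 1.32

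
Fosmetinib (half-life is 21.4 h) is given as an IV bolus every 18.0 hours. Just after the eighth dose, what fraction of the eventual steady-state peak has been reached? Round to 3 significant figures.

0.991

k = ln 2 / 21.4 = 0.03239 h⁻¹
f_n = 1 − e^(−nkτ) = 1 − e^(−8 × 0.03239 × 18.0) = 1 − e^(−4.664) = 1 − 0.009427 ≈ 0.991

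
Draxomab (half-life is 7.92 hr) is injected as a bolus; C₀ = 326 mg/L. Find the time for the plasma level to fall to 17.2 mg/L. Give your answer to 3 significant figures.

33.6 hours

k = ln 2 / 7.92 = 0.08752 hr⁻¹
C(t) = C₀ e^(−kt)  ⇒  t = ln(C₀/C) / k
t = ln(326/17.2) / 0.08752 = 2.942 / 0.08752 ≈ 33.6 hours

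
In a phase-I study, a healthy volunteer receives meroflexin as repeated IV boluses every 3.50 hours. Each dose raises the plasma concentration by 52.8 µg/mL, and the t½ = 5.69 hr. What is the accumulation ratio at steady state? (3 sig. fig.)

2.88

k = ln 2 / 5.69 = 0.1218 hr⁻¹
Fraction remaining after one interval: e^(−kτ) = e^(−0.1218 × 3.50) = 0.6529
R = 1 / (1 − 0.6529) = 1 / 0.3471 ≈ 2.88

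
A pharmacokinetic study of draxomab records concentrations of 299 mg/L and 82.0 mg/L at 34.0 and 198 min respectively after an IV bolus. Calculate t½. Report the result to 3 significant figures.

87.9 minutes

k = ln(C₁/C₂) / (t₂ − t₁) = ln(299/82.0) / (198 − 34.0)
  = 1.294 / 164.0 = 0.007889 min⁻¹
t½ = ln 2 / k = ln 2 / 0.007889 ≈ 87.9 minutes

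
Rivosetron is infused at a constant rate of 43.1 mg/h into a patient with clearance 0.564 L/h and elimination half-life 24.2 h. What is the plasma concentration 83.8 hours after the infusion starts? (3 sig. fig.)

Css = rate / CL = 43.1 / 0.564 = 76.42 mg/L
k = ln 2 / 24.2 = 0.02864 h⁻¹
C(t) = Css (1 − e^(−kt)) = 76.42 × (1 − e^(−2.400)) = 76.42 × 0.9093 ≈ 69.5 mg/L

69.5 mg/L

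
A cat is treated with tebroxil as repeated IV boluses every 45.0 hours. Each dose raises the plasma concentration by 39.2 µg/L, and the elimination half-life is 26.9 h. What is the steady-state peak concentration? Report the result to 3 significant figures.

k = ln 2 / 26.9 = 0.02577 h⁻¹
Fraction remaining after one interval: e^(−kτ) = e^(−0.02577 × 45.0) = 0.3136
R = 1 / (1 − 0.3136) = 1.457
Css,max = 39.2 × 1.457 ≈ 57.1 µg/L

57.1 µg/L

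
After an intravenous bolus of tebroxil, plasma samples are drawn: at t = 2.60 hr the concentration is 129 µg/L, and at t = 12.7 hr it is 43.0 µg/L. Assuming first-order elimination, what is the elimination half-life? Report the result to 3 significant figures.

6.37 hours

k = ln(C₁/C₂) / (t₂ − t₁) = ln(129/43.0) / (12.7 − 2.60)
  = 1.099 / 10.10 = 0.1088 hr⁻¹
t½ = ln 2 / k = ln 2 / 0.1088 ≈ 6.37 hours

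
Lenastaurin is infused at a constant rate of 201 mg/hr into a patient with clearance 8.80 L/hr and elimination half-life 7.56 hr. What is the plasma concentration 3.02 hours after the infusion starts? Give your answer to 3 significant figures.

5.52 µg/mL

Css = rate / CL = 201 / 8.80 = 22.84 µg/mL
k = ln 2 / 7.56 = 0.09169 hr⁻¹
C(t) = Css (1 − e^(−kt)) = 22.84 × (1 − e^(−0.2769)) = 22.84 × 0.2419 ≈ 5.52 µg/mL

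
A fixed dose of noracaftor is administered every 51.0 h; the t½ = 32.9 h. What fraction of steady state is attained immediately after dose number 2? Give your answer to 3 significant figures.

k = ln 2 / 32.9 = 0.02107 h⁻¹
f_n = 1 − e^(−nkτ) = 1 − e^(−2 × 0.02107 × 51.0) = 1 − e^(−2.149) = 1 − 0.1166 ≈ 0.883

0.883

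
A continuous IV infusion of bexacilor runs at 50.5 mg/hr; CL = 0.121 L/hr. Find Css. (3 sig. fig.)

Css = infusion rate / CL = 50.5 / 0.121 ≈ 417 mg/L

417 mg/L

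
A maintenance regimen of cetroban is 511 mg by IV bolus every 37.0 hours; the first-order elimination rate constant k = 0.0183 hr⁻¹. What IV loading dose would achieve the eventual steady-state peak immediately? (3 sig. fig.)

Accumulation ratio R = 1 / (1 − e^(−kτ)) = 1 / (1 − e^(−0.01830×37.0)) = 1 / (1 − 0.5081) = 2.033
Loading dose = maintenance dose × R = 511 × 2.033 ≈ 1040 mg

1040 mg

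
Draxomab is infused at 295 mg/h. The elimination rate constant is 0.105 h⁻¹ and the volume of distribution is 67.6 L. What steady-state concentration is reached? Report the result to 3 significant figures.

CL = k · V = 0.105 × 67.6 = 7.098 L/h
Css = rate / CL = 295 / 7.098 ≈ 41.6 µg/mL

41.6 µg/mL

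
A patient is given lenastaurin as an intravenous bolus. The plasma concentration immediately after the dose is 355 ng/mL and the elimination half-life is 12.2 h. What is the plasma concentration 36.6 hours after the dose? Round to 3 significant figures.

44.4 ng/mL

k = ln 2 / 12.2 = 0.05682 h⁻¹
36.6 h is 3.000 half-lives, so C = 355 × (1/2)^3.000 = 355 × 0.1250 ≈ 44.4 ng/mL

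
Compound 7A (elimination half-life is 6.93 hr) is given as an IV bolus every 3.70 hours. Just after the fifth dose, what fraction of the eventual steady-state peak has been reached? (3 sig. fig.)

0.843

k = ln 2 / 6.93 = 0.1000 hr⁻¹
f_n = 1 − e^(−nkτ) = 1 − e^(−5 × 0.1000 × 3.70) = 1 − e^(−1.850) = 1 − 0.1572 ≈ 0.843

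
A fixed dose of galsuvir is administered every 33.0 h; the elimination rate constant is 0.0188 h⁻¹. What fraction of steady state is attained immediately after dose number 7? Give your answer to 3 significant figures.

f_n = 1 − e^(−nkτ) = 1 − e^(−7 × 0.01880 × 33.0) = 1 − e^(−4.343) = 1 − 0.01300 ≈ 0.987

0.987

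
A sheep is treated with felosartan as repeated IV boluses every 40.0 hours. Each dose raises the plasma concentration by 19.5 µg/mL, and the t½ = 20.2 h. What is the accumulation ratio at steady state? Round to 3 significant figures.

1.34

k = ln 2 / 20.2 = 0.03431 h⁻¹
Fraction remaining after one interval: e^(−kτ) = e^(−0.03431 × 40.0) = 0.2535
R = 1 / (1 − 0.2535) = 1 / 0.7465 ≈ 1.34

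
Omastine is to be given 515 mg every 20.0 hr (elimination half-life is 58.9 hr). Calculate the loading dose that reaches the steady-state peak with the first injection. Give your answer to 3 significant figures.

k = ln 2 / 58.9 = 0.01177 hr⁻¹
Accumulation ratio R = 1 / (1 − e^(−kτ)) = 1 / (1 − e^(−0.01177×20.0)) = 1 / (1 − 0.7903) = 4.768
Loading dose = maintenance dose × R = 515 × 4.768 ≈ 2460 mg

2460 mg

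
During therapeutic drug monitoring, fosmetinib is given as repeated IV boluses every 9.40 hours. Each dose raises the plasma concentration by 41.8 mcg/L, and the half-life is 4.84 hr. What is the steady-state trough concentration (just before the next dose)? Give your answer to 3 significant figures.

k = ln 2 / 4.84 = 0.1432 hr⁻¹
Fraction remaining after one interval: e^(−kτ) = e^(−0.1432 × 9.40) = 0.2602
R = 1 / (1 − 0.2602) = 1.352
Css,max = 41.8 × 1.352 = 56.50 mcg/L
Css,min = Css,max × e^(−kτ) = 56.50 × 0.2602 ≈ 14.7 mcg/L

14.7 mcg/L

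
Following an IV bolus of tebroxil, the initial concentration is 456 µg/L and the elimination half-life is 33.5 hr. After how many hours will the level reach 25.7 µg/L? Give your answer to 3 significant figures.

139 hours

k = ln 2 / 33.5 = 0.02069 hr⁻¹
C(t) = C₀ e^(−kt)  ⇒  t = ln(C₀/C) / k
t = ln(456/25.7) / 0.02069 = 2.876 / 0.02069 ≈ 139 hours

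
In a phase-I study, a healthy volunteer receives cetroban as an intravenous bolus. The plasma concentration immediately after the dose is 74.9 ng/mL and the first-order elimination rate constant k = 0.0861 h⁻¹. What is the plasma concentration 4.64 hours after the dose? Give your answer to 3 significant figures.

C(t) = C₀ e^(−kt) = 74.9 × e^(−0.08610 × 4.64) = 74.9 × e^(−0.3995) = 74.9 × 0.6707 ≈ 50.2 ng/mL

50.2 ng/mL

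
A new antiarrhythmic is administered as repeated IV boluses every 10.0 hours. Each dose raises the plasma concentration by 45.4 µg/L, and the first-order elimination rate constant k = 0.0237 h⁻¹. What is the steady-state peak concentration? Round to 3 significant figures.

Fraction remaining after one interval: e^(−kτ) = e^(−0.02370 × 10.0) = 0.7890
R = 1 / (1 − 0.7890) = 4.739
Css,max = 45.4 × 4.739 ≈ 215 µg/L

215 µg/L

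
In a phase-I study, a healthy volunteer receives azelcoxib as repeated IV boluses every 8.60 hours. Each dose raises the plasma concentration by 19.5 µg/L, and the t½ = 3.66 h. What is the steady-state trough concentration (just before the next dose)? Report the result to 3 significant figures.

4.76 µg/L

k = ln 2 / 3.66 = 0.1894 h⁻¹
Fraction remaining after one interval: e^(−kτ) = e^(−0.1894 × 8.60) = 0.1962
R = 1 / (1 − 0.1962) = 1.244
Css,max = 19.5 × 1.244 = 24.26 µg/L
Css,min = Css,max × e^(−kτ) = 24.26 × 0.1962 ≈ 4.76 µg/L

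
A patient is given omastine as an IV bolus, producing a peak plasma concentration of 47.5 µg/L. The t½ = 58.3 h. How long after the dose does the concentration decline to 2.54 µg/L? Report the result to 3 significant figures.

246 hours

k = ln 2 / 58.3 = 0.01189 h⁻¹
C(t) = C₀ e^(−kt)  ⇒  t = ln(C₀/C) / k
t = ln(47.5/2.54) / 0.01189 = 2.929 / 0.01189 ≈ 246 hours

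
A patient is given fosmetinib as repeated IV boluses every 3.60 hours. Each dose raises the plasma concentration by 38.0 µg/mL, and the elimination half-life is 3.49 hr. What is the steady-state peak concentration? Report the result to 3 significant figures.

k = ln 2 / 3.49 = 0.1986 hr⁻¹
Fraction remaining after one interval: e^(−kτ) = e^(−0.1986 × 3.60) = 0.4892
R = 1 / (1 − 0.4892) = 1.958
Css,max = 38.0 × 1.958 ≈ 74.4 µg/mL

74.4 µg/mL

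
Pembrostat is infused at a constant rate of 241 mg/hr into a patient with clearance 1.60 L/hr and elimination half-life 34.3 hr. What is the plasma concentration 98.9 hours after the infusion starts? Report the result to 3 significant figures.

Css = rate / CL = 241 / 1.60 = 150.6 mg/L
k = ln 2 / 34.3 = 0.02021 hr⁻¹
C(t) = Css (1 − e^(−kt)) = 150.6 × (1 − e^(−1.999)) = 150.6 × 0.8645 ≈ 130 mg/L

130 mg/L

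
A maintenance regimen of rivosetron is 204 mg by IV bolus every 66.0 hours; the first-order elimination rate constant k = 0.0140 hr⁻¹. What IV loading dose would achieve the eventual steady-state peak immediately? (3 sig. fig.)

338 mg

Accumulation ratio R = 1 / (1 − e^(−kτ)) = 1 / (1 − e^(−0.01400×66.0)) = 1 / (1 − 0.3969) = 1.658
Loading dose = maintenance dose × R = 204 × 1.658 ≈ 338 mg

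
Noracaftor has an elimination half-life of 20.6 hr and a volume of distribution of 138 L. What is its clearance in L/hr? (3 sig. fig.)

4.64 L/hr

k = ln 2 / t½ = ln 2 / 20.6 = 0.03365 hr⁻¹
CL = k · V = 0.03365 × 138 ≈ 4.64 L/hr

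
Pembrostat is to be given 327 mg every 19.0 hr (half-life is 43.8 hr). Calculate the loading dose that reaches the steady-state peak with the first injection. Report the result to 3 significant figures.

k = ln 2 / 43.8 = 0.01583 hr⁻¹
Accumulation ratio R = 1 / (1 − e^(−kτ)) = 1 / (1 − e^(−0.01583×19.0)) = 1 / (1 − 0.7403) = 3.851
Loading dose = maintenance dose × R = 327 × 3.851 ≈ 1260 mg

1260 mg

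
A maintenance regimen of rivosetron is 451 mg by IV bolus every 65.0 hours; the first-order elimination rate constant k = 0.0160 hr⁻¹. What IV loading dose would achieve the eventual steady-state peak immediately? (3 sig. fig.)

698 mg

Accumulation ratio R = 1 / (1 − e^(−kτ)) = 1 / (1 − e^(−0.01600×65.0)) = 1 / (1 − 0.3535) = 1.547
Loading dose = maintenance dose × R = 451 × 1.547 ≈ 698 mg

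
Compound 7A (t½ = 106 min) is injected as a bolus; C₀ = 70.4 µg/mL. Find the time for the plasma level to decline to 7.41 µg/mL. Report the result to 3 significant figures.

k = ln 2 / 106 = 0.006539 min⁻¹
C(t) = C₀ e^(−kt)  ⇒  t = ln(C₀/C) / k
t = ln(70.4/7.41) / 0.006539 = 2.251 / 0.006539 ≈ 344 minutes

344 minutes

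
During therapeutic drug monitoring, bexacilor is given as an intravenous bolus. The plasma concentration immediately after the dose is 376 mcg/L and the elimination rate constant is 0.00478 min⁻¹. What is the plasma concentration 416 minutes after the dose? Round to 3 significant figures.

C(t) = C₀ e^(−kt) = 376 × e^(−0.004780 × 416) = 376 × e^(−1.988) = 376 × 0.1369 ≈ 51.5 mcg/L

51.5 mcg/L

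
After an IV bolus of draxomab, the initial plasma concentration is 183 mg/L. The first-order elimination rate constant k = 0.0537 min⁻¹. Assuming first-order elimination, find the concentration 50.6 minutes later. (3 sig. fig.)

12.1 mg/L

C(t) = C₀ e^(−kt) = 183 × e^(−0.05370 × 50.6) = 183 × e^(−2.717) = 183 × 0.06606 ≈ 12.1 mg/L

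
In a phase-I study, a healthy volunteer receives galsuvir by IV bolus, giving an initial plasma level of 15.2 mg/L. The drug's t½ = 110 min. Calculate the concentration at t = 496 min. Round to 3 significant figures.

k = ln 2 / 110 = 0.006301 min⁻¹
C(t) = C₀ e^(−kt) = 15.2 × e^(−0.006301 × 496) = 15.2 × e^(−3.125) = 15.2 × 0.04392 ≈ 0.668 mg/L

0.668 mg/L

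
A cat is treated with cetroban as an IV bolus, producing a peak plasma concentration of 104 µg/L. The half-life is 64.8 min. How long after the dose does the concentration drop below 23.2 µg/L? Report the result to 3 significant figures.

140 minutes

k = ln 2 / 64.8 = 0.01070 min⁻¹
C(t) = C₀ e^(−kt)  ⇒  t = ln(C₀/C) / k
t = ln(104/23.2) / 0.01070 = 1.500 / 0.01070 ≈ 140 minutes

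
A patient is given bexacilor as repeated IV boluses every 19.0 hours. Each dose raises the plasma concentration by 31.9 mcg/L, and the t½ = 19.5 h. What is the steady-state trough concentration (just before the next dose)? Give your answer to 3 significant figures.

k = ln 2 / 19.5 = 0.03555 h⁻¹
Fraction remaining after one interval: e^(−kτ) = e^(−0.03555 × 19.0) = 0.5090
R = 1 / (1 − 0.5090) = 2.037
Css,max = 31.9 × 2.037 = 64.96 mcg/L
Css,min = Css,max × e^(−kτ) = 64.96 × 0.5090 ≈ 33.1 mcg/L

33.1 mcg/L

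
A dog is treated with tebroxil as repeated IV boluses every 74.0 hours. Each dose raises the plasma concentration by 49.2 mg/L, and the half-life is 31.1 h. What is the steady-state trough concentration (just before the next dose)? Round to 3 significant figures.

k = ln 2 / 31.1 = 0.02229 h⁻¹
Fraction remaining after one interval: e^(−kτ) = e^(−0.02229 × 74.0) = 0.1922
R = 1 / (1 − 0.1922) = 1.238
Css,max = 49.2 × 1.238 = 60.91 mg/L
Css,min = Css,max × e^(−kτ) = 60.91 × 0.1922 ≈ 11.7 mg/L

11.7 mg/L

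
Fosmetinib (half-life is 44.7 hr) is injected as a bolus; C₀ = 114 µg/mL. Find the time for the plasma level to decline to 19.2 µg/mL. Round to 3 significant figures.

k = ln 2 / 44.7 = 0.01551 hr⁻¹
C(t) = C₀ e^(−kt)  ⇒  t = ln(C₀/C) / k
t = ln(114/19.2) / 0.01551 = 1.781 / 0.01551 ≈ 115 hours

115 hours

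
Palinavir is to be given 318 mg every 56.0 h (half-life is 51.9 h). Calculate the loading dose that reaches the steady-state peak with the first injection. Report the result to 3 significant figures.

k = ln 2 / 51.9 = 0.01336 h⁻¹
Accumulation ratio R = 1 / (1 − e^(−kτ)) = 1 / (1 − e^(−0.01336×56.0)) = 1 / (1 − 0.4734) = 1.899
Loading dose = maintenance dose × R = 318 × 1.899 ≈ 604 mg

604 mg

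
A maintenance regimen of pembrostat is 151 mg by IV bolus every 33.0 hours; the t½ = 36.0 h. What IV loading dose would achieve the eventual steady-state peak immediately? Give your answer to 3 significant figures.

k = ln 2 / 36.0 = 0.01925 h⁻¹
Accumulation ratio R = 1 / (1 − e^(−kτ)) = 1 / (1 − e^(−0.01925×33.0)) = 1 / (1 − 0.5297) = 2.126
Loading dose = maintenance dose × R = 151 × 2.126 ≈ 321 mg

321 mg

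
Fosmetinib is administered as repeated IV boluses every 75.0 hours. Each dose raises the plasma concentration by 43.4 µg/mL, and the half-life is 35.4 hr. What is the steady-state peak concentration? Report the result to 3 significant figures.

k = ln 2 / 35.4 = 0.01958 hr⁻¹
Fraction remaining after one interval: e^(−kτ) = e^(−0.01958 × 75.0) = 0.2303
R = 1 / (1 − 0.2303) = 1.299
Css,max = 43.4 × 1.299 ≈ 56.4 µg/mL

56.4 µg/mL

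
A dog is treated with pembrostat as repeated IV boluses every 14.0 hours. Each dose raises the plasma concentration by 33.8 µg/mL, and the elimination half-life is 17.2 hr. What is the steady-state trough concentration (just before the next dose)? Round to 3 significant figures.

44.6 µg/mL

k = ln 2 / 17.2 = 0.04030 hr⁻¹
Fraction remaining after one interval: e^(−kτ) = e^(−0.04030 × 14.0) = 0.5688
R = 1 / (1 − 0.5688) = 2.319
Css,max = 33.8 × 2.319 = 78.39 µg/mL
Css,min = Css,max × e^(−kτ) = 78.39 × 0.5688 ≈ 44.6 µg/mL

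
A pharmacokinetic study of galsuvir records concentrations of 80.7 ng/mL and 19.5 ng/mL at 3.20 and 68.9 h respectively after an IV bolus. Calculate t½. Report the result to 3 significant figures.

32.1 hours

k = ln(C₁/C₂) / (t₂ − t₁) = ln(80.7/19.5) / (68.9 − 3.20)
  = 1.420 / 65.70 = 0.02162 h⁻¹
t½ = ln 2 / k = ln 2 / 0.02162 ≈ 32.1 hours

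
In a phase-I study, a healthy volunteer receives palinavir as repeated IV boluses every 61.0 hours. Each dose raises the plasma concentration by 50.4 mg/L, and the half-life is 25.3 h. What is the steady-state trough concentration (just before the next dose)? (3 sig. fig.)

k = ln 2 / 25.3 = 0.02740 h⁻¹
Fraction remaining after one interval: e^(−kτ) = e^(−0.02740 × 61.0) = 0.1880
R = 1 / (1 − 0.1880) = 1.232
Css,max = 50.4 × 1.232 = 62.07 mg/L
Css,min = Css,max × e^(−kτ) = 62.07 × 0.1880 ≈ 11.7 mg/L

11.7 mg/L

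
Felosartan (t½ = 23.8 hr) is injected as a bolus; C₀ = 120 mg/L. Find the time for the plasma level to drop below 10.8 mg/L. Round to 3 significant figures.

k = ln 2 / 23.8 = 0.02912 hr⁻¹
C(t) = C₀ e^(−kt)  ⇒  t = ln(C₀/C) / k
t = ln(120/10.8) / 0.02912 = 2.408 / 0.02912 ≈ 82.7 hours

82.7 hours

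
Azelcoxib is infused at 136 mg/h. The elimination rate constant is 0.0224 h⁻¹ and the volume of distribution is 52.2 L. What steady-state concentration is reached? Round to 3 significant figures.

CL = k · V = 0.0224 × 52.2 = 1.169 L/h
Css = rate / CL = 136 / 1.169 ≈ 116 µg/mL

116 µg/mL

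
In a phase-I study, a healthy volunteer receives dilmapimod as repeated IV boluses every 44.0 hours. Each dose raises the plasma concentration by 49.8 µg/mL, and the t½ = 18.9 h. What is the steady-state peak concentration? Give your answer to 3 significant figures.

k = ln 2 / 18.9 = 0.03667 h⁻¹
Fraction remaining after one interval: e^(−kτ) = e^(−0.03667 × 44.0) = 0.1992
R = 1 / (1 − 0.1992) = 1.249
Css,max = 49.8 × 1.249 ≈ 62.2 µg/mL

62.2 µg/mL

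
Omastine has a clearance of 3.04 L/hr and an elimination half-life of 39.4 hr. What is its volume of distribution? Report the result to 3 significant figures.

k = ln 2 / t½ = ln 2 / 39.4 = 0.01759 hr⁻¹
V = CL / k = 3.04 / 0.01759 ≈ 173 L

173 L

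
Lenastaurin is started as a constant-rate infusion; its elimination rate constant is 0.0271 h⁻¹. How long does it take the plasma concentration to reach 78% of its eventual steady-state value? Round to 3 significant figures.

55.9 hours

f = 1 − e^(−kt)  ⇒  t = −ln(1 − f) / k
t = −ln(1 − 0.78) / 0.02710 = 1.514 / 0.02710 ≈ 55.9 hours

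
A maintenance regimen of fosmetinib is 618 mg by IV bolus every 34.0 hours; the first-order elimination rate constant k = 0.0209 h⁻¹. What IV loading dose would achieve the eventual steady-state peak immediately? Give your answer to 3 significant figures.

Accumulation ratio R = 1 / (1 − e^(−kτ)) = 1 / (1 − e^(−0.02090×34.0)) = 1 / (1 − 0.4913) = 1.966
Loading dose = maintenance dose × R = 618 × 1.966 ≈ 1210 mg

1210 mg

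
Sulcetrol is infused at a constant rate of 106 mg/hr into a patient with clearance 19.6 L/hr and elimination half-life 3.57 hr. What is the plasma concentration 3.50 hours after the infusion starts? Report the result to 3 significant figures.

Css = rate / CL = 106 / 19.6 = 5.408 µg/mL
k = ln 2 / 3.57 = 0.1942 hr⁻¹
C(t) = Css (1 − e^(−kt)) = 5.408 × (1 − e^(−0.6796)) = 5.408 × 0.4932 ≈ 2.67 µg/mL

2.67 µg/mL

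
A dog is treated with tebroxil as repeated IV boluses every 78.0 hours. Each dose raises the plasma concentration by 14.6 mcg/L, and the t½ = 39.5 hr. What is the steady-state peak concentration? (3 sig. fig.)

19.6 mcg/L

k = ln 2 / 39.5 = 0.01755 hr⁻¹
Fraction remaining after one interval: e^(−kτ) = e^(−0.01755 × 78.0) = 0.2544
R = 1 / (1 − 0.2544) = 1.341
Css,max = 14.6 × 1.341 ≈ 19.6 mcg/L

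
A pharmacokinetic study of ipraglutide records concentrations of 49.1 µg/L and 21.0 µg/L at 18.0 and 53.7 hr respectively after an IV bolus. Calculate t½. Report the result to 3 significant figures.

29.1 hours

k = ln(C₁/C₂) / (t₂ − t₁) = ln(49.1/21.0) / (53.7 − 18.0)
  = 0.8493 / 35.70 = 0.02379 hr⁻¹
t½ = ln 2 / k = ln 2 / 0.02379 ≈ 29.1 hours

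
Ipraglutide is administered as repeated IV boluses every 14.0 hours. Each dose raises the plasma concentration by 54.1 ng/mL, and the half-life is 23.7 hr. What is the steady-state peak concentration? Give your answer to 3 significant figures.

161 ng/mL

k = ln 2 / 23.7 = 0.02925 hr⁻¹
Fraction remaining after one interval: e^(−kτ) = e^(−0.02925 × 14.0) = 0.6640
R = 1 / (1 − 0.6640) = 2.976
Css,max = 54.1 × 2.976 ≈ 161 ng/mL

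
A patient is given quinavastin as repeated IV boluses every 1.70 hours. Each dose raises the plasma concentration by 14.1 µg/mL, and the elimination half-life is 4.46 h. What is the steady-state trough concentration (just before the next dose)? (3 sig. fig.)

k = ln 2 / 4.46 = 0.1554 h⁻¹
Fraction remaining after one interval: e^(−kτ) = e^(−0.1554 × 1.70) = 0.7678
R = 1 / (1 − 0.7678) = 4.307
Css,max = 14.1 × 4.307 = 60.73 µg/mL
Css,min = Css,max × e^(−kτ) = 60.73 × 0.7678 ≈ 46.6 µg/mL

46.6 µg/mL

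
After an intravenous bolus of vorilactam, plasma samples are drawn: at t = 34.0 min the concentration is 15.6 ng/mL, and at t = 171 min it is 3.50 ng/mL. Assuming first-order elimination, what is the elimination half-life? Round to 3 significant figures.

k = ln(C₁/C₂) / (t₂ − t₁) = ln(15.6/3.50) / (171 − 34.0)
  = 1.495 / 137.0 = 0.01091 min⁻¹
t½ = ln 2 / k = ln 2 / 0.01091 ≈ 63.5 minutes

63.5 minutes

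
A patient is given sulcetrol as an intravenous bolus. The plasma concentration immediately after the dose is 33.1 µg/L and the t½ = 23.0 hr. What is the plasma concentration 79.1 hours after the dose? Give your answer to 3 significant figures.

k = ln 2 / 23.0 = 0.03014 hr⁻¹
79.1 hr is 3.439 half-lives, so C = 33.1 × (1/2)^3.439 = 33.1 × 0.09220 ≈ 3.05 µg/L

3.05 µg/L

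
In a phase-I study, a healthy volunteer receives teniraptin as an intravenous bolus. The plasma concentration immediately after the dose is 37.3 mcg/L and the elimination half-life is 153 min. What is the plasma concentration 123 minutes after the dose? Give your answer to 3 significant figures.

k = ln 2 / 153 = 0.004530 min⁻¹
123 min is 0.8039 half-lives, so C = 37.3 × (1/2)^0.8039 = 37.3 × 0.5728 ≈ 21.4 mcg/L

21.4 mcg/L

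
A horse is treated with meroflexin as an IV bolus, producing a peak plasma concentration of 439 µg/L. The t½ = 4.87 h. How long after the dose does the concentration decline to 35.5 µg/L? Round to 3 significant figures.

17.7 hours

k = ln 2 / 4.87 = 0.1423 h⁻¹
C(t) = C₀ e^(−kt)  ⇒  t = ln(C₀/C) / k
t = ln(439/35.5) / 0.1423 = 2.515 / 0.1423 ≈ 17.7 hours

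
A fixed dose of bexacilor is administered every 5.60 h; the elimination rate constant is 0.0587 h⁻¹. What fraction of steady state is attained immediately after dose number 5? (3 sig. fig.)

0.807

f_n = 1 − e^(−nkτ) = 1 − e^(−5 × 0.05870 × 5.60) = 1 − e^(−1.644) = 1 − 0.1933 ≈ 0.807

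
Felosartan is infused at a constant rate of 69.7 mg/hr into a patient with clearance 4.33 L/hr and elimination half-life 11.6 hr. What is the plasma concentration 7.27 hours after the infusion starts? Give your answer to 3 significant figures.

5.67 mg/L

Css = rate / CL = 69.7 / 4.33 = 16.10 mg/L
k = ln 2 / 11.6 = 0.05975 hr⁻¹
C(t) = Css (1 − e^(−kt)) = 16.10 × (1 − e^(−0.4344)) = 16.10 × 0.3524 ≈ 5.67 mg/L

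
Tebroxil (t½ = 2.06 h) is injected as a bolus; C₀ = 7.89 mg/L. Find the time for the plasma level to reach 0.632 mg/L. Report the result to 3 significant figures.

k = ln 2 / 2.06 = 0.3365 h⁻¹
C(t) = C₀ e^(−kt)  ⇒  t = ln(C₀/C) / k
t = ln(7.89/0.632) / 0.3365 = 2.524 / 0.3365 ≈ 7.50 hours

7.50 hours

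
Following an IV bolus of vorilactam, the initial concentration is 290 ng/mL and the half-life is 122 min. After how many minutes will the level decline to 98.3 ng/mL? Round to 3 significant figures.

k = ln 2 / 122 = 0.005682 min⁻¹
C(t) = C₀ e^(−kt)  ⇒  t = ln(C₀/C) / k
t = ln(290/98.3) / 0.005682 = 1.082 / 0.005682 ≈ 190 minutes

190 minutes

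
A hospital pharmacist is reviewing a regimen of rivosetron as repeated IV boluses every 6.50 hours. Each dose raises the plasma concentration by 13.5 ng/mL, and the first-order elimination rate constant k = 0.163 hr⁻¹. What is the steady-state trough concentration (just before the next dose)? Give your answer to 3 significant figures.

7.16 ng/mL

Fraction remaining after one interval: e^(−kτ) = e^(−0.1630 × 6.50) = 0.3466
R = 1 / (1 − 0.3466) = 1.531
Css,max = 13.5 × 1.531 = 20.66 ng/mL
Css,min = Css,max × e^(−kτ) = 20.66 × 0.3466 ≈ 7.16 ng/mL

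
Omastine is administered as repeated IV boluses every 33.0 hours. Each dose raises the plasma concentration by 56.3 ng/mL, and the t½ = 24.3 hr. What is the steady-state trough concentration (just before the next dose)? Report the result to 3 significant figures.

k = ln 2 / 24.3 = 0.02852 hr⁻¹
Fraction remaining after one interval: e^(−kτ) = e^(−0.02852 × 33.0) = 0.3901
R = 1 / (1 − 0.3901) = 1.640
Css,max = 56.3 × 1.640 = 92.31 ng/mL
Css,min = Css,max × e^(−kτ) = 92.31 × 0.3901 ≈ 36.0 ng/mL

36.0 ng/mL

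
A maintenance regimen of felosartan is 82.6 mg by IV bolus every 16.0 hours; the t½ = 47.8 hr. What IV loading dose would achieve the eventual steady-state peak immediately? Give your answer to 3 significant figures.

399 mg

k = ln 2 / 47.8 = 0.01450 hr⁻¹
Accumulation ratio R = 1 / (1 − e^(−kτ)) = 1 / (1 − e^(−0.01450×16.0)) = 1 / (1 − 0.7929) = 4.829
Loading dose = maintenance dose × R = 82.6 × 4.829 ≈ 399 mg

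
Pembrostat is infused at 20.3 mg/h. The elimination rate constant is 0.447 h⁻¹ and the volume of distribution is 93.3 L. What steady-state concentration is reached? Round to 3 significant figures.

0.487 mg/L

CL = k · V = 0.447 × 93.3 = 41.71 L/h
Css = rate / CL = 20.3 / 41.71 ≈ 0.487 mg/L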